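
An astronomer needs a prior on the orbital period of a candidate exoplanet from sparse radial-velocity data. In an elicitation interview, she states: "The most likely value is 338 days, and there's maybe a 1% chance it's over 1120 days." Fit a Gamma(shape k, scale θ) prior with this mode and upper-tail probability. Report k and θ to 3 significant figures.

Gamma(k,θ) with k>1 has mode (k−1)θ, so θ = 338/(k−1).
Need P(X < 1120) = 0.99 with θ tied to k this way. Start at k = 2, θ = 338: P(X<1120) ≈ 0.843.
Too low — raise k to concentrate. Iterating converges to k ≈ 4.06.
Then θ = 338/(4.06−1) ≈ 110.

k ≈ 4.06, θ ≈ 110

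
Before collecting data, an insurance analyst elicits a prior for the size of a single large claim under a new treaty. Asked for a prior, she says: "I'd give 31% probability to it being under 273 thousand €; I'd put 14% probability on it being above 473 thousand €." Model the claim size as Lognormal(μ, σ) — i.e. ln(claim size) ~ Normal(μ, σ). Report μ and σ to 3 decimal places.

μ ≈ 5.782, σ ≈ 0.349

If T ~ Lognormal(μ,σ) then ln T ~ Normal(μ,σ), so the p-quantile of ln T is μ + z_p·σ.
ln(273) = 5.609 and ln(473) = 6.159; z_{0.31} = -0.4959, z_{0.86} = 1.08.
σ = (6.159 − 5.609)/(1.08 − (-0.4959)) = 0.349.
μ = 5.609 − (-0.4959)·0.349 = 5.782.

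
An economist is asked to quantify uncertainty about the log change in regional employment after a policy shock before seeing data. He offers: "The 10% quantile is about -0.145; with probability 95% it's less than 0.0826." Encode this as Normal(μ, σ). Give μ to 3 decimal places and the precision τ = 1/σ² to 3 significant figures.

μ = -0.045, τ = 165

For Normal(μ,σ), the p-quantile is μ + z_p·σ. Here z_{0.1} = -1.282, z_{0.95} = 1.645.
So -0.145 = μ − 1.282σ and 0.0826 = μ + 1.645σ.
Subtracting: σ = (0.0826 − -0.145)/(1.645 − (-1.282)) = 0.078.
Then μ = -0.145 − (-1.282)·0.078 = -0.045.
Precision τ = 1/σ² = 1/0.07777² = 165.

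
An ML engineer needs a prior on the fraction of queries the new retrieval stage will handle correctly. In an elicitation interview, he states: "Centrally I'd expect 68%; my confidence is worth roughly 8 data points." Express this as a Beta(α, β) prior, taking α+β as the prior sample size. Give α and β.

α = 5.44, β = 2.56

Under the effective-sample-size interpretation, Beta(α, β) has prior mean α/(α+β) and prior sample size α+β.
So α+β = 8 and α/(α+β) = 0.68, giving α = 0.68·8 = 5.44 and β = 8 − 5.44 = 2.56.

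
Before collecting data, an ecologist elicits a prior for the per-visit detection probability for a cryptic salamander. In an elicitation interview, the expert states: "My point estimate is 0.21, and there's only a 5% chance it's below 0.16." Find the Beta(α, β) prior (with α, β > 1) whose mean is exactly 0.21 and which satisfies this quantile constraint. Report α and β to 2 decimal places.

With mean 0.21 fixed, write α = 0.21s, β = 0.79s where s = α+β.
Need P(θ < 0.16) = 0.05 under Beta(0.21s, 0.79s). Normal approximation: (q−m)/√(m(1−m)/s) ≈ z_{0.05} = -1.64, so s ≈ 0.21·0.79·(-1.64)²/(0.16−0.21)² = 179.5.
At s = 179.5: P(θ<0.16) ≈ 0.043. Adjusting to match 0.05 gives s ≈ 164.60.
So α = 0.21·164.60 ≈ 34.57, β = 0.79·164.60 ≈ 130.03.

α ≈ 34.57, β ≈ 130.03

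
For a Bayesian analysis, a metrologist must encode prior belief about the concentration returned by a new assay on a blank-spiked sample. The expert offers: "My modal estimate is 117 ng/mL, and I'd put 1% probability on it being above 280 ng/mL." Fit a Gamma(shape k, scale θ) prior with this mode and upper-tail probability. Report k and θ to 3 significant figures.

Gamma(k,θ) with k>1 has mode (k−1)θ, so θ = 117/(k−1).
Need P(X < 280) = 0.99 with θ tied to k this way. Start at k = 2, θ = 117: P(X<280) ≈ 0.690.
Too low — raise k to concentrate. Iterating converges to k ≈ 7.22.
Then θ = 117/(7.22−1) ≈ 18.8.

k ≈ 7.22, θ ≈ 18.8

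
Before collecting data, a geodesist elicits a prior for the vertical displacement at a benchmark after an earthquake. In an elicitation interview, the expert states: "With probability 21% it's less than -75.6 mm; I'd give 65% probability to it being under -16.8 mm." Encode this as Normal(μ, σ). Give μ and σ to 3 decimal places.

μ = -35.812, σ = 49.340

The p-quantile of Normal(μ,σ) is μ + z_p·σ, with z_{0.21} = -0.8064 and z_{0.65} = 0.3853.
Eliminate σ: μ = (z₂·x₁ − z₁·x₂)/(z₂ − z₁) = (0.3853·-75.6 − (-0.8064)·-16.8)/1.192 = -35.812.
Then σ = (x₂ − x₁)/(z₂ − z₁) = (-16.8 − -75.6)/1.192 = 49.340.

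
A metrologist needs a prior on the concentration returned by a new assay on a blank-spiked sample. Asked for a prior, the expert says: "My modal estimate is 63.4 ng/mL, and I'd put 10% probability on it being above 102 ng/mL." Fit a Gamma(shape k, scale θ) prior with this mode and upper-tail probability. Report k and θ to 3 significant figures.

k ≈ 9.32, θ ≈ 7.62

Gamma(k,θ) with k>1 has mode (k−1)θ, so θ = 63.4/(k−1).
Need P(X < 102) = 0.9 with θ tied to k this way. Start at k = 2, θ = 63.4: P(X<102) ≈ 0.478.
Too low — raise k to concentrate. Iterating converges to k ≈ 9.32.
Then θ = 63.4/(9.32−1) ≈ 7.62.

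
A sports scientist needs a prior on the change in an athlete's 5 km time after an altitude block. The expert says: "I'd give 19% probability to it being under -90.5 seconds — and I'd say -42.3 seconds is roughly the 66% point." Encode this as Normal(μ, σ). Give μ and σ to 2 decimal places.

μ = -57.71, σ = 37.35

For Normal(μ,σ), the p-quantile is μ + z_p·σ. Here z_{0.19} = -0.8779, z_{0.66} = 0.4125.
So -90.5 = μ − 0.8779σ and -42.3 = μ + 0.4125σ.
Subtracting: σ = (-42.3 − -90.5)/(0.4125 − (-0.8779)) = 37.35.
Then μ = -90.5 − (-0.8779)·37.35 = -57.71.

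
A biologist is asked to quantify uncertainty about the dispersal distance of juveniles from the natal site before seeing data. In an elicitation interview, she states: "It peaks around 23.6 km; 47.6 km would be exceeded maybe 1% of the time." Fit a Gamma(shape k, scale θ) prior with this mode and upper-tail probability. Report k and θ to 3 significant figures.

k ≈ 11, θ ≈ 2.37

Gamma(k,θ) with k>1 has mode (k−1)θ, so θ = 23.6/(k−1).
Need P(X < 47.6) = 0.99 with θ tied to k this way. Start at k = 2, θ = 23.6: P(X<47.6) ≈ 0.599.
Too low — raise k to concentrate. Iterating converges to k ≈ 11.
Then θ = 23.6/(11−1) ≈ 2.37.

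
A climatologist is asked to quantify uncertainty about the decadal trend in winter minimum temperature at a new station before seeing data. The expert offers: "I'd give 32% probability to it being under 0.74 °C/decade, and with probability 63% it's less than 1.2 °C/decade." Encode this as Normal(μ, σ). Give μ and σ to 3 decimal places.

The p-quantile of Normal(μ,σ) is μ + z_p·σ, with z_{0.32} = -0.4677 and z_{0.63} = 0.3319.
Eliminate σ: μ = (z₂·x₁ − z₁·x₂)/(z₂ − z₁) = (0.3319·0.74 − (-0.4677)·1.2)/0.7996 = 1.009.
Then σ = (x₂ − x₁)/(z₂ − z₁) = (1.2 − 0.74)/0.7996 = 0.575.

μ = 1.009, σ = 0.575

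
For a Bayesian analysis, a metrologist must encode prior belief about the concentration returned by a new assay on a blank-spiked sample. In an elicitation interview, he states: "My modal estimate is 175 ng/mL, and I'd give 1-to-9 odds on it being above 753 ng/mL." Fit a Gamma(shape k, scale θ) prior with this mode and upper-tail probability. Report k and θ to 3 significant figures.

Gamma(k,θ) with k>1 has mode (k−1)θ, so θ = 175/(k−1).
Need P(X < 753) = 0.9 with θ tied to k this way. Start at k = 2, θ = 175: P(X<753) ≈ 0.928.
Too high — lower k to spread out. Iterating converges to k ≈ 1.85.
Then θ = 175/(1.85−1) ≈ 205.

k ≈ 1.85, θ ≈ 205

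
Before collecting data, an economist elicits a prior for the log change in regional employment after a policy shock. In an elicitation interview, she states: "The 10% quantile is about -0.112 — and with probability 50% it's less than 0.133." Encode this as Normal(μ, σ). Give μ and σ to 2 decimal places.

μ = 0.13, σ = 0.19

The p-quantile of Normal(μ,σ) is μ + z_p·σ, with z_{0.1} = -1.282 and z_{0.5} = 0.
Eliminate σ: μ = (z₂·x₁ − z₁·x₂)/(z₂ − z₁) = (0·-0.112 − (-1.282)·0.133)/1.282 = 0.13.
Then σ = (x₂ − x₁)/(z₂ − z₁) = (0.133 − -0.112)/1.282 = 0.19.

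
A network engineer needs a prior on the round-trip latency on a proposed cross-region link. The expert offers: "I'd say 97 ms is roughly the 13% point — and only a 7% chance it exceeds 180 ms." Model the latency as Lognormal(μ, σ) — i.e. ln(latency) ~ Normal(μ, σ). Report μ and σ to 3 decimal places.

μ ≈ 4.842, σ ≈ 0.238

If T ~ Lognormal(μ,σ) then ln T ~ Normal(μ,σ), so the p-quantile of ln T is μ + z_p·σ.
ln(97) = 4.575 and ln(180) = 5.193; z_{0.13} = -1.126, z_{0.93} = 1.476.
σ = (5.193 − 4.575)/(1.476 − (-1.126)) = 0.238.
μ = 4.575 − (-1.126)·0.238 = 4.842.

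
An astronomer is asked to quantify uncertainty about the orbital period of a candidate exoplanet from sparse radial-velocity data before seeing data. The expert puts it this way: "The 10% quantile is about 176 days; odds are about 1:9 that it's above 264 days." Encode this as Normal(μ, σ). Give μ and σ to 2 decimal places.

The p-quantile of Normal(μ,σ) is μ + z_p·σ, with z_{0.1} = -1.282 and z_{0.9} = 1.282.
Eliminate σ: μ = (z₂·x₁ − z₁·x₂)/(z₂ − z₁) = (1.282·176 − (-1.282)·264)/2.563 = 220.00.
Then σ = (x₂ − x₁)/(z₂ − z₁) = (264 − 176)/2.563 = 34.33.

μ = 220.00, σ = 34.33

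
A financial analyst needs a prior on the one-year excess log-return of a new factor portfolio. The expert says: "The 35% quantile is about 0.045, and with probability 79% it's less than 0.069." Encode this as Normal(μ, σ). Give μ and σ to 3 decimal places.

μ = 0.053, σ = 0.020

For Normal(μ,σ), the p-quantile is μ + z_p·σ. Here z_{0.35} = -0.3853, z_{0.79} = 0.8064.
So 0.045 = μ − 0.3853σ and 0.069 = μ + 0.8064σ.
Subtracting: σ = (0.069 − 0.045)/(0.8064 − (-0.3853)) = 0.020.
Then μ = 0.045 − (-0.3853)·0.020 = 0.053.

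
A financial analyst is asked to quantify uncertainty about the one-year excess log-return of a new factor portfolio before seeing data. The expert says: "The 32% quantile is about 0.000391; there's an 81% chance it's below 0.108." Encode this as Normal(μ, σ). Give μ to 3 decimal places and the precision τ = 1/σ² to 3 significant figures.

μ = 0.038, τ = 156

For Normal(μ,σ), the p-quantile is μ + z_p·σ. Here z_{0.32} = -0.4677, z_{0.81} = 0.8779.
So 0.000391 = μ − 0.4677σ and 0.108 = μ + 0.8779σ.
Subtracting: σ = (0.108 − 0.000391)/(0.8779 − (-0.4677)) = 0.080.
Then μ = 0.000391 − (-0.4677)·0.080 = 0.038.
Precision τ = 1/σ² = 1/0.07997² = 156.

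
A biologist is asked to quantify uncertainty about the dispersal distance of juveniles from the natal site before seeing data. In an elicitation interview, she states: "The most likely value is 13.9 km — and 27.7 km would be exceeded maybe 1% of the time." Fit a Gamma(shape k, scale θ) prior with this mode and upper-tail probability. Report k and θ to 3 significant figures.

k ≈ 11.3, θ ≈ 1.34

Gamma(k,θ) with k>1 has mode (k−1)θ, so θ = 13.9/(k−1).
Need P(X < 27.7) = 0.99 with θ tied to k this way. Start at k = 2, θ = 13.9: P(X<27.7) ≈ 0.592.
Too low — raise k to concentrate. Iterating converges to k ≈ 11.3.
Then θ = 13.9/(11.3−1) ≈ 1.34.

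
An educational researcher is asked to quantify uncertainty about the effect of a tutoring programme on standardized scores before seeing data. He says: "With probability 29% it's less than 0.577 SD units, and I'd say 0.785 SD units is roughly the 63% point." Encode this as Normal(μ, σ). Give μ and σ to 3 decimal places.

The p-quantile of Normal(μ,σ) is μ + z_p·σ, with z_{0.29} = -0.5534 and z_{0.63} = 0.3319.
Eliminate σ: μ = (z₂·x₁ − z₁·x₂)/(z₂ − z₁) = (0.3319·0.577 − (-0.5534)·0.785)/0.8852 = 0.707.
Then σ = (x₂ − x₁)/(z₂ − z₁) = (0.785 − 0.577)/0.8852 = 0.235.

μ = 0.707, σ = 0.235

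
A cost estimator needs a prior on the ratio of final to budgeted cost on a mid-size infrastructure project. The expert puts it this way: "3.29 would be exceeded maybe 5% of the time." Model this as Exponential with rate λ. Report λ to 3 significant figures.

λ ≈ 0.911

P(T > 3.29) = e^(−λ·3.29) = 0.05, so λ = −ln(0.05)/3.29 = 0.911.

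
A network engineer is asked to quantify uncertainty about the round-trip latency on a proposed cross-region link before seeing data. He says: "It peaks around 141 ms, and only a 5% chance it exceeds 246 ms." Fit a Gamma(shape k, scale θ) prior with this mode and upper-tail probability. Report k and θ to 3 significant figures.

Gamma(k,θ) with k>1 has mode (k−1)θ, so θ = 141/(k−1).
Need P(X < 246) = 0.95 with θ tied to k this way. Start at k = 2, θ = 141: P(X<246) ≈ 0.521.
Too low — raise k to concentrate. Iterating converges to k ≈ 10.
Then θ = 141/(10−1) ≈ 15.7.

k ≈ 10, θ ≈ 15.7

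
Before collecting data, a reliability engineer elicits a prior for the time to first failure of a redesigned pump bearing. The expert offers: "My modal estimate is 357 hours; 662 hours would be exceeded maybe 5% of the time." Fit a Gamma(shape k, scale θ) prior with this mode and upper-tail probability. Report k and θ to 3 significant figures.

k ≈ 8.3, θ ≈ 48.9

Gamma(k,θ) with k>1 has mode (k−1)θ, so θ = 357/(k−1).
Need P(X < 662) = 0.95 with θ tied to k this way. Start at k = 2, θ = 357: P(X<662) ≈ 0.553.
Too low — raise k to concentrate. Iterating converges to k ≈ 8.3.
Then θ = 357/(8.3−1) ≈ 48.9.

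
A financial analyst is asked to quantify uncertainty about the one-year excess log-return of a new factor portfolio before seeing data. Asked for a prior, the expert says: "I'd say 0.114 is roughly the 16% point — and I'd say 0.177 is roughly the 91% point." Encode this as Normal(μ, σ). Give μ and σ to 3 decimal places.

For Normal(μ,σ), the p-quantile is μ + z_p·σ. Here z_{0.16} = -0.9945, z_{0.91} = 1.341.
So 0.114 = μ − 0.9945σ and 0.177 = μ + 1.341σ.
Subtracting: σ = (0.177 − 0.114)/(1.341 − (-0.9945)) = 0.027.
Then μ = 0.114 − (-0.9945)·0.027 = 0.141.

μ = 0.141, σ = 0.027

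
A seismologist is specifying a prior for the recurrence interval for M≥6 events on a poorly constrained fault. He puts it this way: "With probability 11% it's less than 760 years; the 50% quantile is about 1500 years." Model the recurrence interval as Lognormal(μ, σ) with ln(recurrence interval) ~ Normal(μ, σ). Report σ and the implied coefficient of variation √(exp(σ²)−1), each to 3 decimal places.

σ ≈ 0.554, CV ≈ 0.600

If T ~ Lognormal(μ,σ) then ln T ~ Normal(μ,σ), so the p-quantile of ln T is μ + z_p·σ.
ln(760) = 6.633 and ln(1500) = 7.313; z_{0.11} = -1.227, z_{0.5} = 0.
σ = (7.313 − 6.633)/(0 − (-1.227)) = 0.554.
μ = 6.633 − (-1.227)·0.554 = 7.313.
CV = √(exp(σ²)−1) = √(exp(0.3073)−1) = 0.600.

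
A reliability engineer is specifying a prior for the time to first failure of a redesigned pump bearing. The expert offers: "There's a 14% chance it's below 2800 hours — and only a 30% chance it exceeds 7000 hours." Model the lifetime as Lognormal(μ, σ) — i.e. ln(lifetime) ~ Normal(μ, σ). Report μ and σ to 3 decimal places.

μ ≈ 8.554, σ ≈ 0.571

If T ~ Lognormal(μ,σ) then ln T ~ Normal(μ,σ), so the p-quantile of ln T is μ + z_p·σ.
ln(2800) = 7.937 and ln(7000) = 8.854; z_{0.14} = -1.08, z_{0.7} = 0.5244.
σ = (8.854 − 7.937)/(0.5244 − (-1.08)) = 0.571.
μ = 7.937 − (-1.08)·0.571 = 8.554.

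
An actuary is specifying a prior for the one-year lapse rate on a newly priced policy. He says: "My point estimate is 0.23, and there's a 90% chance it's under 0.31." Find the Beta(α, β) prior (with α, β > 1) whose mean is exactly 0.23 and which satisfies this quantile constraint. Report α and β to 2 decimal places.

With mean 0.23 fixed, write α = 0.23s, β = 0.77s where s = α+β.
Need P(θ < 0.31) = 0.9 under Beta(0.23s, 0.77s). Normal approximation: (q−m)/√(m(1−m)/s) ≈ z_{0.9} = 1.28, so s ≈ 0.23·0.77·(1.28)²/(0.31−0.23)² = 45.4.
At s = 45.4: P(θ<0.31) ≈ 0.895. Adjusting to match 0.9 gives s ≈ 47.60.
So α = 0.23·47.60 ≈ 10.95, β = 0.77·47.60 ≈ 36.65.

α ≈ 10.95, β ≈ 36.65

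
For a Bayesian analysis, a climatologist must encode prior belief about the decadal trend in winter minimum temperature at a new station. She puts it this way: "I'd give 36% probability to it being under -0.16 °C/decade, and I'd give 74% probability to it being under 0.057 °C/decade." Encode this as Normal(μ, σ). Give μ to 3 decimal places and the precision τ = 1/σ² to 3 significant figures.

For Normal(μ,σ), the p-quantile is μ + z_p·σ. Here z_{0.36} = -0.3585, z_{0.74} = 0.6433.
So -0.16 = μ − 0.3585σ and 0.057 = μ + 0.6433σ.
Subtracting: σ = (0.057 − -0.16)/(0.6433 − (-0.3585)) = 0.217.
Then μ = -0.16 − (-0.3585)·0.217 = -0.082.
Precision τ = 1/σ² = 1/0.2166² = 21.3.

μ = -0.082, τ = 21.3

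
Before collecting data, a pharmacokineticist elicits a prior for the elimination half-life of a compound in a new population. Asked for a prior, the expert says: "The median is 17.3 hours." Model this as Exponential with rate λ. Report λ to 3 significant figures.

Exponential median = ln 2 / λ, so λ = ln 2 / 17.3 = 0.0401.

λ ≈ 0.0401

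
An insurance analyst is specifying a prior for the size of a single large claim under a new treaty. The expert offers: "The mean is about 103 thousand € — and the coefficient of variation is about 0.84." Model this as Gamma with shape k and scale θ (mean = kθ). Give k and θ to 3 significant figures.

For Gamma(k, scale θ): mean = kθ, variance = kθ², so CV = 1/√k.
CV = 0.84, hence k = 1/CV² = 1.42.
Then θ = mean/k = 103/1.42 = 72.7.

k ≈ 1.42, θ ≈ 72.7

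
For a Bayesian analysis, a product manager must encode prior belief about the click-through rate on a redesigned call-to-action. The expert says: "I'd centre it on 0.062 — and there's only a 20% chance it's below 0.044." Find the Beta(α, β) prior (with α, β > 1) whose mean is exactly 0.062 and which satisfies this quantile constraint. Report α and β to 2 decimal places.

α ≈ 8.18, β ≈ 123.74

With mean 0.062 fixed, write α = 0.062s, β = 0.938s where s = α+β.
Need P(θ < 0.044) = 0.2 under Beta(0.062s, 0.938s). Normal approximation: (q−m)/√(m(1−m)/s) ≈ z_{0.2} = -0.842, so s ≈ 0.062·0.938·(-0.842)²/(0.044−0.062)² = 127.1.
At s = 127.1: P(θ<0.044) ≈ 0.205. Adjusting to match 0.2 gives s ≈ 131.92.
So α = 0.062·131.92 ≈ 8.18, β = 0.938·131.92 ≈ 123.74.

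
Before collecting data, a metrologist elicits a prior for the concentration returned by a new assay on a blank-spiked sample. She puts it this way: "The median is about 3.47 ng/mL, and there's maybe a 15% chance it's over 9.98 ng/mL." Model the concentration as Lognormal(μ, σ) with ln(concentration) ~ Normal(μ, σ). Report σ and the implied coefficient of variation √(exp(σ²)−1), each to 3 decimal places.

If T ~ Lognormal(μ,σ) then ln T ~ Normal(μ,σ), so the p-quantile of ln T is μ + z_p·σ.
ln(3.47) = 1.244 and ln(9.98) = 2.301; z_{0.5} = 0, z_{0.85} = 1.036.
σ = (2.301 − 1.244)/(1.036 − (0)) = 1.019.
μ = 1.244 − (0)·1.019 = 1.244.
CV = √(exp(σ²)−1) = √(exp(1.0390)−1) = 1.351.

σ ≈ 1.019, CV ≈ 1.351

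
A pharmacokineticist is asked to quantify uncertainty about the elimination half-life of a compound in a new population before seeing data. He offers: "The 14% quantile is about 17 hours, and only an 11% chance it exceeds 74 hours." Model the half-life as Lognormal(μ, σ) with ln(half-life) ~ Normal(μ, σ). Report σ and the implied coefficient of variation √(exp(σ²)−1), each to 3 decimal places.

If T ~ Lognormal(μ,σ) then ln T ~ Normal(μ,σ), so the p-quantile of ln T is μ + z_p·σ.
ln(17) = 2.833 and ln(74) = 4.304; z_{0.14} = -1.08, z_{0.89} = 1.227.
σ = (4.304 − 2.833)/(1.227 − (-1.08)) = 0.638.
μ = 2.833 − (-1.08)·0.638 = 3.522.
CV = √(exp(σ²)−1) = √(exp(0.4065)−1) = 0.708.

σ ≈ 0.638, CV ≈ 0.708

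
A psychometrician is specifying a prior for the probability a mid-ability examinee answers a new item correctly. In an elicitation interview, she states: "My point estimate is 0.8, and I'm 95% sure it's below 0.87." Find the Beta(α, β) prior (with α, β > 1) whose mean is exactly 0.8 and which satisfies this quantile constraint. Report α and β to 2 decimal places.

With mean 0.8 fixed, write α = 0.8s, β = 0.2s where s = α+β.
Need P(θ < 0.87) = 0.95 under Beta(0.8s, 0.2s). Normal approximation: (q−m)/√(m(1−m)/s) ≈ z_{0.95} = 1.64, so s ≈ 0.8·0.2·(1.64)²/(0.87−0.8)² = 88.3.
At s = 88.3: P(θ<0.87) ≈ 0.962. Adjusting to match 0.95 gives s ≈ 76.64.
So α = 0.8·76.64 ≈ 61.31, β = 0.2·76.64 ≈ 15.33.

α ≈ 61.31, β ≈ 15.33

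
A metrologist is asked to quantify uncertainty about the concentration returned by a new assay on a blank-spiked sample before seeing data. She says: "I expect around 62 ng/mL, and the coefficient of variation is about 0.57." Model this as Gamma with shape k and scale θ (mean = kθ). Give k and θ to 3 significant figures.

k ≈ 3.08, θ ≈ 20.1

For Gamma(k, scale θ): mean = kθ, variance = kθ², so CV = 1/√k.
CV = 0.57, hence k = 1/CV² = 3.08.
Then θ = mean/k = 62/3.08 = 20.1.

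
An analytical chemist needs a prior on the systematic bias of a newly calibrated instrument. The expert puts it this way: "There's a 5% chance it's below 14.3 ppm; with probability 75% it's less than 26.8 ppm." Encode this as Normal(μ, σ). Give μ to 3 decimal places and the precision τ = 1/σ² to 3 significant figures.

μ = 23.165, τ = 0.0344

The p-quantile of Normal(μ,σ) is μ + z_p·σ, with z_{0.05} = -1.645 and z_{0.75} = 0.6745.
Eliminate σ: μ = (z₂·x₁ − z₁·x₂)/(z₂ − z₁) = (0.6745·14.3 − (-1.645)·26.8)/2.319 = 23.165.
Then σ = (x₂ − x₁)/(z₂ − z₁) = (26.8 − 14.3)/2.319 = 5.389.
Precision τ = 1/σ² = 1/5.389² = 0.0344.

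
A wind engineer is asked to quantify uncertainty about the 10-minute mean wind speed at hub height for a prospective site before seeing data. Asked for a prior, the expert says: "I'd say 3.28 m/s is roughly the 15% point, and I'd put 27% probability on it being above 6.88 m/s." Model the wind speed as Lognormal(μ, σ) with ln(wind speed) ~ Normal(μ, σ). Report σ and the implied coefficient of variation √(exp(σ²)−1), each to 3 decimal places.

If T ~ Lognormal(μ,σ) then ln T ~ Normal(μ,σ), so the p-quantile of ln T is μ + z_p·σ.
ln(3.28) = 1.188 and ln(6.88) = 1.929; z_{0.15} = -1.036, z_{0.73} = 0.6128.
σ = (1.929 − 1.188)/(0.6128 − (-1.036)) = 0.449.
μ = 1.188 − (-1.036)·0.449 = 1.653.
CV = √(exp(σ²)−1) = √(exp(0.2017)−1) = 0.473.

σ ≈ 0.449, CV ≈ 0.473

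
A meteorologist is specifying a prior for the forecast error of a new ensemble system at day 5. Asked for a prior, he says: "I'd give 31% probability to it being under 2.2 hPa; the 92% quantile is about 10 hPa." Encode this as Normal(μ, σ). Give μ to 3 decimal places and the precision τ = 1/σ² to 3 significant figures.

μ = 4.235, τ = 0.0594

For Normal(μ,σ), the p-quantile is μ + z_p·σ. Here z_{0.31} = -0.4959, z_{0.92} = 1.405.
So 2.2 = μ − 0.4959σ and 10 = μ + 1.405σ.
Subtracting: σ = (10 − 2.2)/(1.405 − (-0.4959)) = 4.103.
Then μ = 2.2 − (-0.4959)·4.103 = 4.235.
Precision τ = 1/σ² = 1/4.103² = 0.0594.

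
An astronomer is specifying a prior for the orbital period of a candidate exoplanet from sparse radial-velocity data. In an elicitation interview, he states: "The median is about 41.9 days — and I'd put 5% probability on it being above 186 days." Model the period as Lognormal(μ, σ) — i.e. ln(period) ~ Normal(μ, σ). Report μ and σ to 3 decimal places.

μ ≈ 3.735, σ ≈ 0.906

If T ~ Lognormal(μ,σ) then ln T ~ Normal(μ,σ), so the p-quantile of ln T is μ + z_p·σ.
ln(41.9) = 3.735 and ln(186) = 5.226; z_{0.5} = 0, z_{0.95} = 1.645.
σ = (5.226 − 3.735)/(1.645 − (0)) = 0.906.
μ = 3.735 − (0)·0.906 = 3.735.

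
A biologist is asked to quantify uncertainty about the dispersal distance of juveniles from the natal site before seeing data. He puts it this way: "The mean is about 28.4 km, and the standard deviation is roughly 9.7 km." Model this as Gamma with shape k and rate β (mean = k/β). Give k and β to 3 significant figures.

k ≈ 8.57, β ≈ 0.302

For Gamma(k, rate β): mean = k/β, variance = k/β², so CV = 1/√k.
CV = SD/mean = 9.7/28.4 = 0.3415, hence k = 1/CV² = 8.57.
Then β = k/mean = 8.57/28.4 = 0.302.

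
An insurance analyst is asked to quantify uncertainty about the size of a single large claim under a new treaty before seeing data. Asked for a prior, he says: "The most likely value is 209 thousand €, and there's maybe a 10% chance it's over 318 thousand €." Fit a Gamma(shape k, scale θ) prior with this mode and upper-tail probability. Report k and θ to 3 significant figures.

Gamma(k,θ) with k>1 has mode (k−1)θ, so θ = 209/(k−1).
Need P(X < 318) = 0.9 with θ tied to k this way. Start at k = 2, θ = 209: P(X<318) ≈ 0.449.
Too low — raise k to concentrate. Iterating converges to k ≈ 11.6.
Then θ = 209/(11.6−1) ≈ 19.7.

k ≈ 11.6, θ ≈ 19.7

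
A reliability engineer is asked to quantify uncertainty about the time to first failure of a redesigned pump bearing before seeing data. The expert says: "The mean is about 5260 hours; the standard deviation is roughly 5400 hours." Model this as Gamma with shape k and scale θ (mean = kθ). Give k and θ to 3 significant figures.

k ≈ 0.949, θ ≈ 5540

For Gamma(k, scale θ): mean = kθ, variance = kθ², so CV = 1/√k.
CV = SD/mean = 5400/5260 = 1.027, hence k = 1/CV² = 0.949.
Then θ = mean/k = 5260/0.949 = 5540.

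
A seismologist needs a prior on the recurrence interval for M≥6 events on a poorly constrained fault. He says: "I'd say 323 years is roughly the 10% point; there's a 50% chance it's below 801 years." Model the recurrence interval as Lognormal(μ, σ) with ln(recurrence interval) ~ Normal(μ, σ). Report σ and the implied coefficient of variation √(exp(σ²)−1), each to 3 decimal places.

If T ~ Lognormal(μ,σ) then ln T ~ Normal(μ,σ), so the p-quantile of ln T is μ + z_p·σ.
ln(323) = 5.778 and ln(801) = 6.686; z_{0.1} = -1.282, z_{0.5} = 0.
σ = (6.686 − 5.778)/(0 − (-1.282)) = 0.709.
μ = 5.778 − (-1.282)·0.709 = 6.686.
CV = √(exp(σ²)−1) = √(exp(0.5022)−1) = 0.808.

σ ≈ 0.709, CV ≈ 0.808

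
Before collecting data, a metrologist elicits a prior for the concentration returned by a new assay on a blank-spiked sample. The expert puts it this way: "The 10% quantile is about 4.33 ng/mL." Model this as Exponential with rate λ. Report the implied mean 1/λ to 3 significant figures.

P(T < 4.33) = 1 − e^(−λ·4.33) = 0.1, so λ = −ln(1−0.1)/4.33 = −ln(0.9)/4.33 = 0.0243.
Mean = 1/λ = 41.1 ng/mL.

mean ≈ 41.1 ng/mL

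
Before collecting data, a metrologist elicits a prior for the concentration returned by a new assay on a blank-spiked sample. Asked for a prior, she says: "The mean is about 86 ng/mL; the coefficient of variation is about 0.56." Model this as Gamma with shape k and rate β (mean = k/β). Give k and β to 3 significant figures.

k ≈ 3.19, β ≈ 0.0371

For Gamma(k, rate β): mean = k/β, variance = k/β², so CV = 1/√k.
CV = 0.56, hence k = 1/CV² = 3.19.
Then β = k/mean = 3.19/86 = 0.0371.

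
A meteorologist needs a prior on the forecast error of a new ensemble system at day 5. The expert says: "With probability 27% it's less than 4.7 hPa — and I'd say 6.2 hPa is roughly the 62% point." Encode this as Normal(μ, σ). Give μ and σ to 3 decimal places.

For Normal(μ,σ), the p-quantile is μ + z_p·σ. Here z_{0.27} = -0.6128, z_{0.62} = 0.3055.
So 4.7 = μ − 0.6128σ and 6.2 = μ + 0.3055σ.
Subtracting: σ = (6.2 − 4.7)/(0.3055 − (-0.6128)) = 1.633.
Then μ = 4.7 − (-0.6128)·1.633 = 5.701.

μ = 5.701, σ = 1.633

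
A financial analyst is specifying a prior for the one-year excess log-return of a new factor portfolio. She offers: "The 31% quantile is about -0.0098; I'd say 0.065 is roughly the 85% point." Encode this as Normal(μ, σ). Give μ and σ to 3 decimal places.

μ = 0.014, σ = 0.049

For Normal(μ,σ), the p-quantile is μ + z_p·σ. Here z_{0.31} = -0.4959, z_{0.85} = 1.036.
So -0.0098 = μ − 0.4959σ and 0.065 = μ + 1.036σ.
Subtracting: σ = (0.065 − -0.0098)/(1.036 − (-0.4959)) = 0.049.
Then μ = -0.0098 − (-0.4959)·0.049 = 0.014.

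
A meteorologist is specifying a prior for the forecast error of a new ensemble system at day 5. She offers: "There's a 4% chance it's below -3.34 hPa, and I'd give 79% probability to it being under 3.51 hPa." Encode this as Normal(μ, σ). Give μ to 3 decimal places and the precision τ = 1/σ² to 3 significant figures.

μ = 1.350, τ = 0.139

The p-quantile of Normal(μ,σ) is μ + z_p·σ, with z_{0.04} = -1.751 and z_{0.79} = 0.8064.
Eliminate σ: μ = (z₂·x₁ − z₁·x₂)/(z₂ − z₁) = (0.8064·-3.34 − (-1.751)·3.51)/2.557 = 1.350.
Then σ = (x₂ − x₁)/(z₂ − z₁) = (3.51 − -3.34)/2.557 = 2.679.
Precision τ = 1/σ² = 1/2.679² = 0.139.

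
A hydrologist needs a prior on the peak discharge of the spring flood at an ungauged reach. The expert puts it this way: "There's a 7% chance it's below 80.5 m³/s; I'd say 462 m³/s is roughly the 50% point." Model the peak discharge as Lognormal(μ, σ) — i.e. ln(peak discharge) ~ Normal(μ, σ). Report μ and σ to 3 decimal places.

μ ≈ 6.136, σ ≈ 1.184

If T ~ Lognormal(μ,σ) then ln T ~ Normal(μ,σ), so the p-quantile of ln T is μ + z_p·σ.
ln(80.5) = 4.388 and ln(462) = 6.136; z_{0.07} = -1.476, z_{0.5} = 0.
σ = (6.136 − 4.388)/(0 − (-1.476)) = 1.184.
μ = 4.388 − (-1.476)·1.184 = 6.136.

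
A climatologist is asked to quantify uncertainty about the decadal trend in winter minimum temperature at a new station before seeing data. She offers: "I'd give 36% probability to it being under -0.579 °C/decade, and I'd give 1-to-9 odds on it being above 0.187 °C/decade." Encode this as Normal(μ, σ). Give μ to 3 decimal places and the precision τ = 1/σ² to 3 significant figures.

μ = -0.412, τ = 4.58

The p-quantile of Normal(μ,σ) is μ + z_p·σ, with z_{0.36} = -0.3585 and z_{0.9} = 1.282.
Eliminate σ: μ = (z₂·x₁ − z₁·x₂)/(z₂ − z₁) = (1.282·-0.579 − (-0.3585)·0.187)/1.64 = -0.412.
Then σ = (x₂ − x₁)/(z₂ − z₁) = (0.187 − -0.579)/1.64 = 0.467.
Precision τ = 1/σ² = 1/0.4671² = 4.58.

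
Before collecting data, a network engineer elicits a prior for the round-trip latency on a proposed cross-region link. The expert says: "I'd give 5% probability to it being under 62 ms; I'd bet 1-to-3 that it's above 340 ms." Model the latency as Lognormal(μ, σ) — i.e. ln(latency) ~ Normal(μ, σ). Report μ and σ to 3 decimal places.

μ ≈ 5.334, σ ≈ 0.734

If T ~ Lognormal(μ,σ) then ln T ~ Normal(μ,σ), so the p-quantile of ln T is μ + z_p·σ.
ln(62) = 4.127 and ln(340) = 5.829; z_{0.05} = -1.645, z_{0.75} = 0.6745.
σ = (5.829 − 4.127)/(0.6745 − (-1.645)) = 0.734.
μ = 4.127 − (-1.645)·0.734 = 5.334.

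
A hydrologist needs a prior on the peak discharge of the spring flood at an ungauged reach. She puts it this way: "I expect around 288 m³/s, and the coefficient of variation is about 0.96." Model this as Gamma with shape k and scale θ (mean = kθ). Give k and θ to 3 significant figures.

k ≈ 1.09, θ ≈ 265

For Gamma(k, scale θ): mean = kθ, variance = kθ², so CV = 1/√k.
CV = 0.96, hence k = 1/CV² = 1.09.
Then θ = mean/k = 288/1.09 = 265.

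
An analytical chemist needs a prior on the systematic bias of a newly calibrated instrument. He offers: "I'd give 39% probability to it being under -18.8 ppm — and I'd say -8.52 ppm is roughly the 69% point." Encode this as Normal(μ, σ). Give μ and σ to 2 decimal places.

For Normal(μ,σ), the p-quantile is μ + z_p·σ. Here z_{0.39} = -0.2793, z_{0.69} = 0.4959.
So -18.8 = μ − 0.2793σ and -8.52 = μ + 0.4959σ.
Subtracting: σ = (-8.52 − -18.8)/(0.4959 − (-0.2793)) = 13.26.
Then μ = -18.8 − (-0.2793)·13.26 = -15.10.

μ = -15.10, σ = 13.26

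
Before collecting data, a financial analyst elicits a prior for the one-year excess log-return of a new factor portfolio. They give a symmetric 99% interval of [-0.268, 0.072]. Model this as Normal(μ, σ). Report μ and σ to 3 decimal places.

μ = -0.098, σ = 0.066

A symmetric 99% interval runs μ ± z·σ with z = 2.576.
Half-width = 0.17, so σ = 0.17/2.576 = 0.066.
μ is the interval midpoint, -0.098.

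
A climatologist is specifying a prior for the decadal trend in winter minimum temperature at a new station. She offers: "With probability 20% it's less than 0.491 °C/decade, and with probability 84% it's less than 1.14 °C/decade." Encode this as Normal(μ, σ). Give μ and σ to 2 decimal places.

For Normal(μ,σ), the p-quantile is μ + z_p·σ. Here z_{0.2} = -0.8416, z_{0.84} = 0.9945.
So 0.491 = μ − 0.8416σ and 1.14 = μ + 0.9945σ.
Subtracting: σ = (1.14 − 0.491)/(0.9945 − (-0.8416)) = 0.35.
Then μ = 0.491 − (-0.8416)·0.35 = 0.79.

μ = 0.79, σ = 0.35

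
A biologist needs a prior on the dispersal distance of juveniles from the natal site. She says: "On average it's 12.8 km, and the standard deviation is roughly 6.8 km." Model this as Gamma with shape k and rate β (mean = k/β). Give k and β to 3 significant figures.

k ≈ 3.54, β ≈ 0.277

For Gamma(k, rate β): mean = k/β, variance = k/β², so CV = 1/√k.
CV = SD/mean = 6.8/12.8 = 0.5312, hence k = 1/CV² = 3.54.
Then β = k/mean = 3.54/12.8 = 0.277.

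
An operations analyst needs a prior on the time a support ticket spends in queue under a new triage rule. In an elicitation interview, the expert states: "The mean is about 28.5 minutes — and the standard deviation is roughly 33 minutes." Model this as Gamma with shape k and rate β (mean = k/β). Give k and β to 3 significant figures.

k ≈ 0.746, β ≈ 0.0262

For Gamma(k, rate β): mean = k/β, variance = k/β², so CV = 1/√k.
CV = SD/mean = 33/28.5 = 1.158, hence k = 1/CV² = 0.746.
Then β = k/mean = 0.746/28.5 = 0.0262.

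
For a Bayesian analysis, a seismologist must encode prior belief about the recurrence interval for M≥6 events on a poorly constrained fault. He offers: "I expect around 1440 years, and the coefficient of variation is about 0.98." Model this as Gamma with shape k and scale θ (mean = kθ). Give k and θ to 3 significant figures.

For Gamma(k, scale θ): mean = kθ, variance = kθ², so CV = 1/√k.
CV = 0.98, hence k = 1/CV² = 1.04.
Then θ = mean/k = 1440/1.04 = 1380.

k ≈ 1.04, θ ≈ 1380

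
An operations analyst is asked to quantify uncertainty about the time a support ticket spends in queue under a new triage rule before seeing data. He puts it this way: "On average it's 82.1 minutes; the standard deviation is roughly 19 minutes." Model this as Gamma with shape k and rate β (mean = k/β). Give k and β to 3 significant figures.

k ≈ 18.7, β ≈ 0.227

For Gamma(k, rate β): mean = k/β, variance = k/β², so CV = 1/√k.
CV = SD/mean = 19/82.1 = 0.2314, hence k = 1/CV² = 18.7.
Then β = k/mean = 18.7/82.1 = 0.227.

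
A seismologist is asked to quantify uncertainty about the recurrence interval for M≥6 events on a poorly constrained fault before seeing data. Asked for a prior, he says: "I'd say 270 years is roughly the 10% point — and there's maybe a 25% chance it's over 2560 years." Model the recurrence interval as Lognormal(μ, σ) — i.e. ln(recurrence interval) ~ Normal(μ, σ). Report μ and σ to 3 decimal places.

If T ~ Lognormal(μ,σ) then ln T ~ Normal(μ,σ), so the p-quantile of ln T is μ + z_p·σ.
ln(270) = 5.598 and ln(2560) = 7.848; z_{0.1} = -1.282, z_{0.75} = 0.6745.
σ = (7.848 − 5.598)/(0.6745 − (-1.282)) = 1.150.
μ = 5.598 − (-1.282)·1.150 = 7.072.

μ ≈ 7.072, σ ≈ 1.150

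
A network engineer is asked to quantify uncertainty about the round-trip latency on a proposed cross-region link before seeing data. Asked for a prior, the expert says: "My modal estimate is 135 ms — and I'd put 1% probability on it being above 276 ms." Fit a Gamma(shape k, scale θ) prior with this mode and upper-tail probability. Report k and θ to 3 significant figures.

Gamma(k,θ) with k>1 has mode (k−1)θ, so θ = 135/(k−1).
Need P(X < 276) = 0.99 with θ tied to k this way. Start at k = 2, θ = 135: P(X<276) ≈ 0.606.
Too low — raise k to concentrate. Iterating converges to k ≈ 10.6.
Then θ = 135/(10.6−1) ≈ 14.1.

k ≈ 10.6, θ ≈ 14.1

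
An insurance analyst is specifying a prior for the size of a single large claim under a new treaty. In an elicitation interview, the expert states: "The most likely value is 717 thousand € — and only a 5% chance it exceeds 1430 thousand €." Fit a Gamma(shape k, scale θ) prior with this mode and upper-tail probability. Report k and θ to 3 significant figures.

Gamma(k,θ) with k>1 has mode (k−1)θ, so θ = 717/(k−1).
Need P(X < 1430) = 0.95 with θ tied to k this way. Start at k = 2, θ = 717: P(X<1430) ≈ 0.592.
Too low — raise k to concentrate. Iterating converges to k ≈ 6.82.
Then θ = 717/(6.82−1) ≈ 123.

k ≈ 6.82, θ ≈ 123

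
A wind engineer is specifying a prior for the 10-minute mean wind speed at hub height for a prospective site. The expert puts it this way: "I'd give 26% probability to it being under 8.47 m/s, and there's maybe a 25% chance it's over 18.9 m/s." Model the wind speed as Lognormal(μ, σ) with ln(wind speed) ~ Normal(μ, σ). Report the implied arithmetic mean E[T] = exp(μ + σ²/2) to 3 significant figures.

If T ~ Lognormal(μ,σ) then ln T ~ Normal(μ,σ), so the p-quantile of ln T is μ + z_p·σ.
ln(8.47) = 2.137 and ln(18.9) = 2.939; z_{0.26} = -0.6433, z_{0.75} = 0.6745.
σ = (2.939 − 2.137)/(0.6745 − (-0.6433)) = 0.609.
μ = 2.137 − (-0.6433)·0.609 = 2.528.
E[T] = exp(μ + σ²/2) = exp(2.528 + 0.1855) = 15.1 m/s.

E[T] ≈ 15.1 m/s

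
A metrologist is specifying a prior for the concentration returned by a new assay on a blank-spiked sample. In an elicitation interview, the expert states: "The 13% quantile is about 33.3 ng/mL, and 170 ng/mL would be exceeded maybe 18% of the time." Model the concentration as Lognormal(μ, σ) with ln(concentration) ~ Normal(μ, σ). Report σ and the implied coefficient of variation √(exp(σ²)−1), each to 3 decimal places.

σ ≈ 0.798, CV ≈ 0.944

If T ~ Lognormal(μ,σ) then ln T ~ Normal(μ,σ), so the p-quantile of ln T is μ + z_p·σ.
ln(33.3) = 3.506 and ln(170) = 5.136; z_{0.13} = -1.126, z_{0.82} = 0.9154.
σ = (5.136 − 3.506)/(0.9154 − (-1.126)) = 0.798.
μ = 3.506 − (-1.126)·0.798 = 4.405.
CV = √(exp(σ²)−1) = √(exp(0.6375)−1) = 0.944.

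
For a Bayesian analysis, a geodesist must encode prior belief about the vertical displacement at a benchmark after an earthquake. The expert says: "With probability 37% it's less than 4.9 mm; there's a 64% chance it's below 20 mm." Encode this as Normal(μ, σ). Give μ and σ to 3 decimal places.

μ = 12.159, σ = 21.874

For Normal(μ,σ), the p-quantile is μ + z_p·σ. Here z_{0.37} = -0.3319, z_{0.64} = 0.3585.
So 4.9 = μ − 0.3319σ and 20 = μ + 0.3585σ.
Subtracting: σ = (20 − 4.9)/(0.3585 − (-0.3319)) = 21.874.
Then μ = 4.9 − (-0.3319)·21.874 = 12.159.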